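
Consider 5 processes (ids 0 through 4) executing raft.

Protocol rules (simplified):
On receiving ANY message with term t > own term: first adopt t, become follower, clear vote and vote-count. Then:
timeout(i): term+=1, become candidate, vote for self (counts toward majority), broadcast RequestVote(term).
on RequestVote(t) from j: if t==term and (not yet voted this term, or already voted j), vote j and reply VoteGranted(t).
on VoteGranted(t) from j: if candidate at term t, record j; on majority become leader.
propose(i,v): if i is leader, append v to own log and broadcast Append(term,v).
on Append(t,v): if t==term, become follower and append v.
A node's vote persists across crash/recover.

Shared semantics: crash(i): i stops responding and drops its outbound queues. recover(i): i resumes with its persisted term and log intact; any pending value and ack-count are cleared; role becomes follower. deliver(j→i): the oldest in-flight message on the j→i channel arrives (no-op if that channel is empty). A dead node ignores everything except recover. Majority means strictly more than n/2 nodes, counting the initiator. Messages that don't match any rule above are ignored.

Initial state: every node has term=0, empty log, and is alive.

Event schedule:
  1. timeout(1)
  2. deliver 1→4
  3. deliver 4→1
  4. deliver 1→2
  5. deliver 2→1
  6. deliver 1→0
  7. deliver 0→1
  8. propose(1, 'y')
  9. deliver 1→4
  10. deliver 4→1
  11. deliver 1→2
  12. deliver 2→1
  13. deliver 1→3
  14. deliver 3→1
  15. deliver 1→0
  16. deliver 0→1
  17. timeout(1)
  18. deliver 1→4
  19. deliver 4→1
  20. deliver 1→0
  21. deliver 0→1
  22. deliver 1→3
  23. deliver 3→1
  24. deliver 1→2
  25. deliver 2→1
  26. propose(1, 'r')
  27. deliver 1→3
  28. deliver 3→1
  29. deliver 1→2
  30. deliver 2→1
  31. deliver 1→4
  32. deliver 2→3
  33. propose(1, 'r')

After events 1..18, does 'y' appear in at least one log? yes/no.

yes

step 1 timeout(1): 1={cand,t=1,log=-}
step 2 deliver 1→4: 4={foll,t=1,log=-}
step 3 deliver 4→1: —
step 4 deliver 1→2: 2={foll,t=1,log=-}
step 5 deliver 2→1: 1={lead,t=1,log=-}
step 6 deliver 1→0: 0={foll,t=1,log=-}
step 7 deliver 0→1: —
step 8 propose(1,'y'): 1={lead,t=1,log=y}
step 9 deliver 1→4: 4={foll,t=1,log=y}
step 10 deliver 4→1: —
step 11 deliver 1→2: 2={foll,t=1,log=y}
step 12 deliver 2→1: —
step 13 deliver 1→3: 3={foll,t=1,log=-}
step 14 deliver 3→1: —
step 15 deliver 1→0: 0={foll,t=1,log=y}
step 16 deliver 0→1: —
step 17 timeout(1): 1={cand,t=2,log=y}
step 18 deliver 1→4: 4={foll,t=2,log=y}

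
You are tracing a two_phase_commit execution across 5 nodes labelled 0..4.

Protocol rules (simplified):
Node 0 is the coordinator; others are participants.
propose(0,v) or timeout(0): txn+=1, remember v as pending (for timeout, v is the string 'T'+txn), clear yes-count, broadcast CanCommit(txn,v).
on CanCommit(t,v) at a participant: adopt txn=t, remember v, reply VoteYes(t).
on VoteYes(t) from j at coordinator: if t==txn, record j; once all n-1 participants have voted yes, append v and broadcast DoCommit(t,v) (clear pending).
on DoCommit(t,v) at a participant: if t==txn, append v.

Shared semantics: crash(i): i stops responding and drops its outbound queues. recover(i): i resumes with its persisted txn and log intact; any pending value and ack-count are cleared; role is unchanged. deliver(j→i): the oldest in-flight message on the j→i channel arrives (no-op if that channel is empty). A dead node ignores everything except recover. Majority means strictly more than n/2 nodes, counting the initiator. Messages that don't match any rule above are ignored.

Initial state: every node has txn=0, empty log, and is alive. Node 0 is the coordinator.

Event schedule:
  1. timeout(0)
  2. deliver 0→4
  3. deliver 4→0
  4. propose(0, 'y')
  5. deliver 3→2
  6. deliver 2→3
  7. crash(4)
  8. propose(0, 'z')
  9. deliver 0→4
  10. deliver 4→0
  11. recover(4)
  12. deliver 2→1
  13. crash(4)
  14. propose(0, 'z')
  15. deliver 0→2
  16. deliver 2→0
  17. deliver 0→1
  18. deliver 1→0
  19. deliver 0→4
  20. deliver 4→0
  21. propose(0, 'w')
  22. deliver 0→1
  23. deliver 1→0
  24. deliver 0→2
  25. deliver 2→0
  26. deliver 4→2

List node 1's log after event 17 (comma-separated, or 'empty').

empty

e1 timeout(0): 0[coor,t=1,-]
e2 deliver 0→4: 4[part,t=1,-]
e3 deliver 4→0: ·
e4 propose(0,'y'): 0[coor,t=2,-]
e5 deliver 3→2: ·
e6 deliver 2→3: ·
e7 crash(4): 4[✗part,t=1,-]
e8 propose(0,'z'): 0[coor,t=3,-]
e9 deliver 0→4: ·
e10 deliver 4→0: ·
e11 recover(4): 4[part,t=1,-]
e12 deliver 2→1: ·
e13 crash(4): 4[✗part,t=1,-]
e14 propose(0,'z'): 0[coor,t=4,-]
e15 deliver 0→2: 2[part,t=1,-]
e16 deliver 2→0: ·
e17 deliver 0→1: 1[part,t=1,-]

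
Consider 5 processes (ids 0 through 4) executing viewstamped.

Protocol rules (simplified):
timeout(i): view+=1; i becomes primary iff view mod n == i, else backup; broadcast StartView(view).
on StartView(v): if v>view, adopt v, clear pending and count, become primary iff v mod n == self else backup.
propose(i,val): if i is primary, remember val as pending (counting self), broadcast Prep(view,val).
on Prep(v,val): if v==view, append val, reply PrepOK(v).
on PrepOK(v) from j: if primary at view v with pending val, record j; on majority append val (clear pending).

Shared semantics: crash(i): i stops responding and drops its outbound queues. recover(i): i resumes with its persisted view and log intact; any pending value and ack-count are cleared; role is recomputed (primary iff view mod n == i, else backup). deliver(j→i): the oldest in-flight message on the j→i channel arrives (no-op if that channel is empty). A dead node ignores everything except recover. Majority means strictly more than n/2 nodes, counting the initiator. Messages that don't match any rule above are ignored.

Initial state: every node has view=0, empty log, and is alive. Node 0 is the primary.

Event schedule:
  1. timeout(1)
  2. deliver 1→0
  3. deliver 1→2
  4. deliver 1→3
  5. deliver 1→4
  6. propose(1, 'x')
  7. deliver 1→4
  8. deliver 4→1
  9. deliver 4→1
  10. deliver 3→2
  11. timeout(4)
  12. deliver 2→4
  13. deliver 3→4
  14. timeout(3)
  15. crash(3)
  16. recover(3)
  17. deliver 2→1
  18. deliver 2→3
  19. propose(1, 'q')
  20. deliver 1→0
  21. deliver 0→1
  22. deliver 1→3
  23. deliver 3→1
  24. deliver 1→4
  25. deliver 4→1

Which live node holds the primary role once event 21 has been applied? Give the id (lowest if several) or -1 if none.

1. timeout(1):  <1:prim v1 ->
2. deliver 1→0:  <0:back v1 ->
3. deliver 1→2:  <2:back v1 ->
4. deliver 1→3:  <3:back v1 ->
5. deliver 1→4:  <4:back v1 ->
6. propose(1,'x'):  nop
7. deliver 1→4:  <4:back v1 x>
8. deliver 4→1:  nop
9. deliver 4→1:  nop
10. deliver 3→2:  nop
11. timeout(4):  <4:back v2 x>
12. deliver 2→4:  nop
13. deliver 3→4:  nop
14. timeout(3):  <3:back v2 ->
15. crash(3):  <3:✗back v2 ->
16. recover(3):  <3:back v2 ->
17. deliver 2→1:  nop
18. deliver 2→3:  nop
19. propose(1,'q'):  nop
20. deliver 1→0:  <0:back v1 x>
21. deliver 0→1:  nop

1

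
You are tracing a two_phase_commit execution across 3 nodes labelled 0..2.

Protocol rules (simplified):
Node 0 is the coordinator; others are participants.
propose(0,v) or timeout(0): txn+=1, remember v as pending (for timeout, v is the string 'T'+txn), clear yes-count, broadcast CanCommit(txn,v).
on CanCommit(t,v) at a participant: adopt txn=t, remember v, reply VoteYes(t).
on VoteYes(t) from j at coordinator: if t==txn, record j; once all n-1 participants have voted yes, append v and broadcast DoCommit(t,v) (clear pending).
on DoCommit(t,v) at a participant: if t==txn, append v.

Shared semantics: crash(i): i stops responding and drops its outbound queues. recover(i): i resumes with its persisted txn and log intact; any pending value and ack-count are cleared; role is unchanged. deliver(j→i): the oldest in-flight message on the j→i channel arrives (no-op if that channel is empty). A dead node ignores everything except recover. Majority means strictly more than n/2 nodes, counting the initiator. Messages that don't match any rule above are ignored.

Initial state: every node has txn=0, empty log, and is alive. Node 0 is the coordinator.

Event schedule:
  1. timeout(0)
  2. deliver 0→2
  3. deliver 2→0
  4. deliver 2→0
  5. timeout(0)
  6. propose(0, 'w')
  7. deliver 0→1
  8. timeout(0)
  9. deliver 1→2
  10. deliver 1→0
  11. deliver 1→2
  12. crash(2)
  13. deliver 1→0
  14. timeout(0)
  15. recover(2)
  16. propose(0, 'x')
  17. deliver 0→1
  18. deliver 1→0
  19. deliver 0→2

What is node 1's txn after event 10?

1

after 1 — timeout(0): n0:coor/t1/[-]
after 2 — deliver 0→2: n2:part/t1/[-]
after 3 — deliver 2→0: ·
after 4 — deliver 2→0: ·
after 5 — timeout(0): n0:coor/t2/[-]
after 6 — propose(0,'w'): n0:coor/t3/[-]
after 7 — deliver 0→1: n1:part/t1/[-]
after 8 — timeout(0): n0:coor/t4/[-]
after 9 — deliver 1→2: ·
after 10 — deliver 1→0: ·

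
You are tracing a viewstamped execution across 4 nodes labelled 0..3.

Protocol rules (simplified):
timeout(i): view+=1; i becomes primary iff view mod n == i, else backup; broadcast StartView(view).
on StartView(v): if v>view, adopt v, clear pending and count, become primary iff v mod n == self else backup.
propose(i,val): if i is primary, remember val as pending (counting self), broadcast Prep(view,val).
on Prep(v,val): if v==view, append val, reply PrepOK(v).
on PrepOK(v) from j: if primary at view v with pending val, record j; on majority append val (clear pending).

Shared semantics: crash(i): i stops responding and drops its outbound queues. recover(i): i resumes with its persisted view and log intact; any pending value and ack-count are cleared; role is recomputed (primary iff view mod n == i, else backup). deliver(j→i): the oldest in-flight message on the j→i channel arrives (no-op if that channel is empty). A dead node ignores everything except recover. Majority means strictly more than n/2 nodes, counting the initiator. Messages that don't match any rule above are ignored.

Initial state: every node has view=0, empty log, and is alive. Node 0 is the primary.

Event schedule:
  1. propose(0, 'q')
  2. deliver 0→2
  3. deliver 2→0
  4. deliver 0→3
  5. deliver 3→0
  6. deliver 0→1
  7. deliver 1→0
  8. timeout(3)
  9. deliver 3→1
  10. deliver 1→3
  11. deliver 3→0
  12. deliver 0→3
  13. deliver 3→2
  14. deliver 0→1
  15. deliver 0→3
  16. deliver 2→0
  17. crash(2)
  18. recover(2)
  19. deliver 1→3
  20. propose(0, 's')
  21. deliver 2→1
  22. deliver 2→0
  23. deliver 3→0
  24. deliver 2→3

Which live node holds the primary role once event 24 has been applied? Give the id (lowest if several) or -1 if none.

1

[1] propose(0,'q') → ∅
[2] deliver 0→2 → N2(back v0 [q])
[3] deliver 2→0 → ∅
[4] deliver 0→3 → N3(back v0 [q])
[5] deliver 3→0 → N0(prim v0 [q])
[6] deliver 0→1 → N1(back v0 [q])
[7] deliver 1→0 → ∅
[8] timeout(3) → N3(back v1 [q])
[9] deliver 3→1 → N1(prim v1 [q])
[10] deliver 1→3 → ∅
[11] deliver 3→0 → N0(back v1 [q])
[12] deliver 0→3 → ∅
[13] deliver 3→2 → N2(back v1 [q])
[14] deliver 0→1 → ∅
[15] deliver 0→3 → ∅
[16] deliver 2→0 → ∅
[17] crash(2) → N2(✗back v1 [q])
[18] recover(2) → N2(back v1 [q])
[19] deliver 1→3 → ∅
[20] propose(0,'s') → ∅
[21] deliver 2→1 → ∅
[22] deliver 2→0 → ∅
[23] deliver 3→0 → ∅
[24] deliver 2→3 → ∅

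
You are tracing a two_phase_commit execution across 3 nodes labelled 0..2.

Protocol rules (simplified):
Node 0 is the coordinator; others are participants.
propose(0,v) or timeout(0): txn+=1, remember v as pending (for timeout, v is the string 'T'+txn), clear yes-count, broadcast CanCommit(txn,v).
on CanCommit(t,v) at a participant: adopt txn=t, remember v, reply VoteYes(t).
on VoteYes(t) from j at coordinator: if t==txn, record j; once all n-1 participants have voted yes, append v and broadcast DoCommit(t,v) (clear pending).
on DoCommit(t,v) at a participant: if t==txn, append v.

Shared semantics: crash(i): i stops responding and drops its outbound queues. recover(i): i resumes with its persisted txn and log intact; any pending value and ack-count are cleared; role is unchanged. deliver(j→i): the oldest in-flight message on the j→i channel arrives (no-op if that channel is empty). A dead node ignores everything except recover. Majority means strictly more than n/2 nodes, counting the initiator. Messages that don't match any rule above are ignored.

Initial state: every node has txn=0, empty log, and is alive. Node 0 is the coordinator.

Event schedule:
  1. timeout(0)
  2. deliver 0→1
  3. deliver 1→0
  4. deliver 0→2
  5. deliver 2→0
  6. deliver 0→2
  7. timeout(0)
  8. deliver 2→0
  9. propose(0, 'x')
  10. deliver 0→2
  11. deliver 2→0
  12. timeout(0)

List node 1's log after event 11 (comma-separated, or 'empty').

empty

1. timeout(0):  <0:coor t1 ->
2. deliver 0→1:  <1:part t1 ->
3. deliver 1→0:  nop
4. deliver 0→2:  <2:part t1 ->
5. deliver 2→0:  <0:coor t1 T1>
6. deliver 0→2:  <2:part t1 T1>
7. timeout(0):  <0:coor t2 T1>
8. deliver 2→0:  nop
9. propose(0,'x'):  <0:coor t3 T1>
10. deliver 0→2:  <2:part t2 T1>
11. deliver 2→0:  nop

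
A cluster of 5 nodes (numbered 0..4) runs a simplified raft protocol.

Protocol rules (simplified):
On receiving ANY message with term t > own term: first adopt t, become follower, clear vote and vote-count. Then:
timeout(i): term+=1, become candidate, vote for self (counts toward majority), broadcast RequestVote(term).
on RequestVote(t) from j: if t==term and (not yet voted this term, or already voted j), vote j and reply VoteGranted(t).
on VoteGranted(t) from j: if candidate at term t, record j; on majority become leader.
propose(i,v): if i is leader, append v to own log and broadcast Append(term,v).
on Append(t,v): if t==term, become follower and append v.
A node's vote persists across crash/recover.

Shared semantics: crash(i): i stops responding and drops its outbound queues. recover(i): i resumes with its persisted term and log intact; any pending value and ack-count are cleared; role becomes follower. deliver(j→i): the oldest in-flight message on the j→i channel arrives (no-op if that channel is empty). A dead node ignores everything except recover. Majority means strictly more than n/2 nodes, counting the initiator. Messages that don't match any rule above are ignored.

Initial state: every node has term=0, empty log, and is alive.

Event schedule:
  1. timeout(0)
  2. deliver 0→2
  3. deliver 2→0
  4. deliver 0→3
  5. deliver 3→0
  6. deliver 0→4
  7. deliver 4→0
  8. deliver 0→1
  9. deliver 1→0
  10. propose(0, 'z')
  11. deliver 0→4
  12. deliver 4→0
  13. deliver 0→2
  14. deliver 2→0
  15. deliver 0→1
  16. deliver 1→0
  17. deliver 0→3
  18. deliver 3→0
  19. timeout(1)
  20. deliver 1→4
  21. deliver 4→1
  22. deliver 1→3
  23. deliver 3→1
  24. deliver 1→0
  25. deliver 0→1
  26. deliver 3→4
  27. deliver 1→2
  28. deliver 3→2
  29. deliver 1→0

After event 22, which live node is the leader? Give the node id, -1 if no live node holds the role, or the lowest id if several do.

[1] timeout(0) → N0(cand t1 [-])
[2] deliver 0→2 → N2(foll t1 [-])
[3] deliver 2→0 → ∅
[4] deliver 0→3 → N3(foll t1 [-])
[5] deliver 3→0 → N0(lead t1 [-])
[6] deliver 0→4 → N4(foll t1 [-])
[7] deliver 4→0 → ∅
[8] deliver 0→1 → N1(foll t1 [-])
[9] deliver 1→0 → ∅
[10] propose(0,'z') → N0(lead t1 [z])
[11] deliver 0→4 → N4(foll t1 [z])
[12] deliver 4→0 → ∅
[13] deliver 0→2 → N2(foll t1 [z])
[14] deliver 2→0 → ∅
[15] deliver 0→1 → N1(foll t1 [z])
[16] deliver 1→0 → ∅
[17] deliver 0→3 → N3(foll t1 [z])
[18] deliver 3→0 → ∅
[19] timeout(1) → N1(cand t2 [z])
[20] deliver 1→4 → N4(foll t2 [z])
[21] deliver 4→1 → ∅
[22] deliver 1→3 → N3(foll t2 [z])

0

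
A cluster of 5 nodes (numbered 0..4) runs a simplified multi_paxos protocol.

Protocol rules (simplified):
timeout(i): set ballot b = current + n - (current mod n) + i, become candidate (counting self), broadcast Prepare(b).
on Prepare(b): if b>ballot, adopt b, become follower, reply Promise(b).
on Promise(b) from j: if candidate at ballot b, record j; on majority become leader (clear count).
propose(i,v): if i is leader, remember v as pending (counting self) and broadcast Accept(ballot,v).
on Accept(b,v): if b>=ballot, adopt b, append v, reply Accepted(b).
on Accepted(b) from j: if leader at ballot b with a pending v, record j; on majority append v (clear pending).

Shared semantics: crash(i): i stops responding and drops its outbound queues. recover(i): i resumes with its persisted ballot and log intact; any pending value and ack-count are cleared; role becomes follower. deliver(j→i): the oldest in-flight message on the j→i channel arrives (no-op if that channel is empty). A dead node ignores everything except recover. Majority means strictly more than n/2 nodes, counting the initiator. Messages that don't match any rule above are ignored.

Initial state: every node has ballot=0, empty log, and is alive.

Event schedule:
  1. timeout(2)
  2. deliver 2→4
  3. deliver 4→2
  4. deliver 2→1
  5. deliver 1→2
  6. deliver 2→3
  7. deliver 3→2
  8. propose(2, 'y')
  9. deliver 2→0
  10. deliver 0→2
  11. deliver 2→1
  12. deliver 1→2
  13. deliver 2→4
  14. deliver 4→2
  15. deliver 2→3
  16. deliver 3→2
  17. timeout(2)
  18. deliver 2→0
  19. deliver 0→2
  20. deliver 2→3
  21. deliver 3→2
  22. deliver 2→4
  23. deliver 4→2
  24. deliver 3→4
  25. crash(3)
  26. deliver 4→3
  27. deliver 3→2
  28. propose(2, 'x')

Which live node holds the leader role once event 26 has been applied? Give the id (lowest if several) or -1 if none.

[1] timeout(2) → N2(cand b7 [-])
[2] deliver 2→4 → N4(foll b7 [-])
[3] deliver 4→2 → ∅
[4] deliver 2→1 → N1(foll b7 [-])
[5] deliver 1→2 → N2(lead b7 [-])
[6] deliver 2→3 → N3(foll b7 [-])
[7] deliver 3→2 → ∅
[8] propose(2,'y') → ∅
[9] deliver 2→0 → N0(foll b7 [-])
[10] deliver 0→2 → ∅
[11] deliver 2→1 → N1(foll b7 [y])
[12] deliver 1→2 → ∅
[13] deliver 2→4 → N4(foll b7 [y])
[14] deliver 4→2 → N2(lead b7 [y])
[15] deliver 2→3 → N3(foll b7 [y])
[16] deliver 3→2 → ∅
[17] timeout(2) → N2(cand b12 [y])
[18] deliver 2→0 → N0(foll b7 [y])
[19] deliver 0→2 → ∅
[20] deliver 2→3 → N3(foll b12 [y])
[21] deliver 3→2 → ∅
[22] deliver 2→4 → N4(foll b12 [y])
[23] deliver 4→2 → N2(lead b12 [y])
[24] deliver 3→4 → ∅
[25] crash(3) → N3(✗foll b12 [y])
[26] deliver 4→3 → ∅

2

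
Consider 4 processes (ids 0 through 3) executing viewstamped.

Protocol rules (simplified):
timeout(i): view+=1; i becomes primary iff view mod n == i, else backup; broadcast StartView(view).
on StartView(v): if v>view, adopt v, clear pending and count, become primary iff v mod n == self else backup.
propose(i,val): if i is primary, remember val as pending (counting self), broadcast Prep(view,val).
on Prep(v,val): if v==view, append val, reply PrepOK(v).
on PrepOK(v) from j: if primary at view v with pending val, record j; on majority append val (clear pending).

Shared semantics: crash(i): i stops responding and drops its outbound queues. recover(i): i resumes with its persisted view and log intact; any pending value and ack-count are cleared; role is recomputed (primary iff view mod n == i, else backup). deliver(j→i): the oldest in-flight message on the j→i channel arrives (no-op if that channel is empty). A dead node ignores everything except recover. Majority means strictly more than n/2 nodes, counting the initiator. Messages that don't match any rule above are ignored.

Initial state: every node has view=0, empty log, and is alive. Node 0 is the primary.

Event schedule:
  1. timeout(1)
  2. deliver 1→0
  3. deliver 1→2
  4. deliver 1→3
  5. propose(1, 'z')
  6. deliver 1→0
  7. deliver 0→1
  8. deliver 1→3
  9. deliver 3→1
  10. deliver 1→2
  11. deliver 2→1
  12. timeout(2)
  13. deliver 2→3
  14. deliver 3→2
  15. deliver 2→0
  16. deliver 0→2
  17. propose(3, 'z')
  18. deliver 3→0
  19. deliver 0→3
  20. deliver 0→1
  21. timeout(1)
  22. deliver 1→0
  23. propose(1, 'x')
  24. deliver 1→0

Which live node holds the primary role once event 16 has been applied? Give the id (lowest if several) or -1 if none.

e1 timeout(1): 1[prim,v=1,-]
e2 deliver 1→0: 0[back,v=1,-]
e3 deliver 1→2: 2[back,v=1,-]
e4 deliver 1→3: 3[back,v=1,-]
e5 propose(1,'z'): ·
e6 deliver 1→0: 0[back,v=1,z]
e7 deliver 0→1: ·
e8 deliver 1→3: 3[back,v=1,z]
e9 deliver 3→1: 1[prim,v=1,z]
e10 deliver 1→2: 2[back,v=1,z]
e11 deliver 2→1: ·
e12 timeout(2): 2[prim,v=2,z]
e13 deliver 2→3: 3[back,v=2,z]
e14 deliver 3→2: ·
e15 deliver 2→0: 0[back,v=2,z]
e16 deliver 0→2: ·

1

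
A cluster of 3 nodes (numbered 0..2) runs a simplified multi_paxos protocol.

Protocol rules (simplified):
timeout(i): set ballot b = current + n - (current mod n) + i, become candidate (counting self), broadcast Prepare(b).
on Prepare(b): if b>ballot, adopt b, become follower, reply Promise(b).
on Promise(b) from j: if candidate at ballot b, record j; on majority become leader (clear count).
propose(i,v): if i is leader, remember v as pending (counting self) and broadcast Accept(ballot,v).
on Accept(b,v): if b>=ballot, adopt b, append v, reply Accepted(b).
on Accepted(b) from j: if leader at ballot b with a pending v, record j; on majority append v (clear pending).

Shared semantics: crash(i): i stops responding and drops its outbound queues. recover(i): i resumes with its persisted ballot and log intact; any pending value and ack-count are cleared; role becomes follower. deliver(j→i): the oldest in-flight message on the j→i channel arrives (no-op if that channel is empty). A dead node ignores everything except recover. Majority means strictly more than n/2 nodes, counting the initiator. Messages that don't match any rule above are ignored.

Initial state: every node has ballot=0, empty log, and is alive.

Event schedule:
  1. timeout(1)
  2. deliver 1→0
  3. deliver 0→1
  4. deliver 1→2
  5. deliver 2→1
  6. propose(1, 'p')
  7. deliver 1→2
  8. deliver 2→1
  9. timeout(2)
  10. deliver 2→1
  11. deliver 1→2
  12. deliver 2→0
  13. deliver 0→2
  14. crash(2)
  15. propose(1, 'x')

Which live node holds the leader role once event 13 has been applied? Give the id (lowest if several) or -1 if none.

2

step 1 timeout(1): 1={cand,b=4,log=-}
step 2 deliver 1→0: 0={foll,b=4,log=-}
step 3 deliver 0→1: 1={lead,b=4,log=-}
step 4 deliver 1→2: 2={foll,b=4,log=-}
step 5 deliver 2→1: —
step 6 propose(1,'p'): —
step 7 deliver 1→2: 2={foll,b=4,log=p}
step 8 deliver 2→1: 1={lead,b=4,log=p}
step 9 timeout(2): 2={cand,b=8,log=p}
step 10 deliver 2→1: 1={foll,b=8,log=p}
step 11 deliver 1→2: 2={lead,b=8,log=p}
step 12 deliver 2→0: 0={foll,b=8,log=-}
step 13 deliver 0→2: —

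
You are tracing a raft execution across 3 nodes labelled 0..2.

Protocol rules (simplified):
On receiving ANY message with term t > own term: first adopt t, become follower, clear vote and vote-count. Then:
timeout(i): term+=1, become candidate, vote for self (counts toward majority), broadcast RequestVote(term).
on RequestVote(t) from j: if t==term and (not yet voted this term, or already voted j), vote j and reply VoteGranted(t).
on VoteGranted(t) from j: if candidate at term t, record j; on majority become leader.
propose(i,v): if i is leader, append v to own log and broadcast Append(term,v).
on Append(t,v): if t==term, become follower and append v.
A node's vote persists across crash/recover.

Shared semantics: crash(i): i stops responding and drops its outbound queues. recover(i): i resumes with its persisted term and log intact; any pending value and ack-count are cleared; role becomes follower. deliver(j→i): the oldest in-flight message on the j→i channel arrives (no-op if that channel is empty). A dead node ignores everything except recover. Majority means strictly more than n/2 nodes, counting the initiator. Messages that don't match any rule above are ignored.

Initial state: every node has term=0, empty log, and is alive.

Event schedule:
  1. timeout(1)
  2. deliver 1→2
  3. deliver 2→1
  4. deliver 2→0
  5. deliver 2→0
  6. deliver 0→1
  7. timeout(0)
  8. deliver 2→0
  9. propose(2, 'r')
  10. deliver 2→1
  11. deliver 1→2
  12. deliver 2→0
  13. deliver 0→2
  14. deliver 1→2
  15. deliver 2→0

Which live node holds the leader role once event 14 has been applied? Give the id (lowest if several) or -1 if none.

1

1. timeout(1):  <1:cand t1 ->
2. deliver 1→2:  <2:foll t1 ->
3. deliver 2→1:  <1:lead t1 ->
4. deliver 2→0:  nop
5. deliver 2→0:  nop
6. deliver 0→1:  nop
7. timeout(0):  <0:cand t1 ->
8. deliver 2→0:  nop
9. propose(2,'r'):  nop
10. deliver 2→1:  nop
11. deliver 1→2:  nop
12. deliver 2→0:  nop
13. deliver 0→2:  nop
14. deliver 1→2:  nop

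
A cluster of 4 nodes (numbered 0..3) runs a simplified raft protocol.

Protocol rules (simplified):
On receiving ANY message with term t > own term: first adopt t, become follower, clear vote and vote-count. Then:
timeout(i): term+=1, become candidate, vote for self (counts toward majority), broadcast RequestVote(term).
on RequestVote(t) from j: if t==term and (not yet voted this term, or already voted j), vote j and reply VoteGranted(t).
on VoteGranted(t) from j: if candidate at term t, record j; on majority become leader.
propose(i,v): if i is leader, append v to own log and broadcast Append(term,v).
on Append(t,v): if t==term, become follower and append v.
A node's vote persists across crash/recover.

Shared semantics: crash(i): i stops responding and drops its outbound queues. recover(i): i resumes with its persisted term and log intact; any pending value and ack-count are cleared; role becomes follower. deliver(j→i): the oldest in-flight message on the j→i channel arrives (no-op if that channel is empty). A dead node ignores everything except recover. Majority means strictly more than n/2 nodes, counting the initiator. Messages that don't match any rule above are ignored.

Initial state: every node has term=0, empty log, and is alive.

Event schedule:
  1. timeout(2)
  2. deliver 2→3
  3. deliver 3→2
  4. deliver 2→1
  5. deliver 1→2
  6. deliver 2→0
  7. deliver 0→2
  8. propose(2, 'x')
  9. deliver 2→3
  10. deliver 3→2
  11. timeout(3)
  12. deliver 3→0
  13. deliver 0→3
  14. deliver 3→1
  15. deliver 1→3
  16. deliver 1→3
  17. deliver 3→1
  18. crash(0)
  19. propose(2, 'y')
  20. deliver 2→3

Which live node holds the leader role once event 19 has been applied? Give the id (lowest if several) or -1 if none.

e1 timeout(2): 2[cand,t=1,-]
e2 deliver 2→3: 3[foll,t=1,-]
e3 deliver 3→2: ·
e4 deliver 2→1: 1[foll,t=1,-]
e5 deliver 1→2: 2[lead,t=1,-]
e6 deliver 2→0: 0[foll,t=1,-]
e7 deliver 0→2: ·
e8 propose(2,'x'): 2[lead,t=1,x]
e9 deliver 2→3: 3[foll,t=1,x]
e10 deliver 3→2: ·
e11 timeout(3): 3[cand,t=2,x]
e12 deliver 3→0: 0[foll,t=2,-]
e13 deliver 0→3: ·
e14 deliver 3→1: 1[foll,t=2,-]
e15 deliver 1→3: 3[lead,t=2,x]
e16 deliver 1→3: ·
e17 deliver 3→1: ·
e18 crash(0): 0[✗foll,t=2,-]
e19 propose(2,'y'): 2[lead,t=1,x,y]

2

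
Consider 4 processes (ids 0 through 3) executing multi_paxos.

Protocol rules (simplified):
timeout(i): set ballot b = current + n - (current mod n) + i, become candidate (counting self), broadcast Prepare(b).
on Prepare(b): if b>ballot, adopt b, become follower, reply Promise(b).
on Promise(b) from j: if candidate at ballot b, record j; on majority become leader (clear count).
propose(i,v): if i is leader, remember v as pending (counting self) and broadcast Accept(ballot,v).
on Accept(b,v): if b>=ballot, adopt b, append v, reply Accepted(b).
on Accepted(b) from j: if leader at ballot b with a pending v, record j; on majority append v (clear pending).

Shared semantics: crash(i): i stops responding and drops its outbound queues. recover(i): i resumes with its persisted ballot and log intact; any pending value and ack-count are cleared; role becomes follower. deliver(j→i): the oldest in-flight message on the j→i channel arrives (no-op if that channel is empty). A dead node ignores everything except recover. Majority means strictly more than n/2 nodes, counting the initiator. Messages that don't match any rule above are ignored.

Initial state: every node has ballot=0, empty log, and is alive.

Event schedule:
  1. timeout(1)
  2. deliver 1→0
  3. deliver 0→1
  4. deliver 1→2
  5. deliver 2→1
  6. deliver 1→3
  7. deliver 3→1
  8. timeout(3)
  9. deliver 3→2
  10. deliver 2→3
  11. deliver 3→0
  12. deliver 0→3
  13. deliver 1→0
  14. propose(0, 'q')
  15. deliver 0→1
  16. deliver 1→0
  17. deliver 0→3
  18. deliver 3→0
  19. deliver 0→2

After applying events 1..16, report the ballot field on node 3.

11

after 1 — timeout(1): n1:cand/b5/[-]
after 2 — deliver 1→0: n0:foll/b5/[-]
after 3 — deliver 0→1: ·
after 4 — deliver 1→2: n2:foll/b5/[-]
after 5 — deliver 2→1: n1:lead/b5/[-]
after 6 — deliver 1→3: n3:foll/b5/[-]
after 7 — deliver 3→1: ·
after 8 — timeout(3): n3:cand/b11/[-]
after 9 — deliver 3→2: n2:foll/b11/[-]
after 10 — deliver 2→3: ·
after 11 — deliver 3→0: n0:foll/b11/[-]
after 12 — deliver 0→3: n3:lead/b11/[-]
after 13 — deliver 1→0: ·
after 14 — propose(0,'q'): ·
after 15 — deliver 0→1: ·
after 16 — deliver 1→0: ·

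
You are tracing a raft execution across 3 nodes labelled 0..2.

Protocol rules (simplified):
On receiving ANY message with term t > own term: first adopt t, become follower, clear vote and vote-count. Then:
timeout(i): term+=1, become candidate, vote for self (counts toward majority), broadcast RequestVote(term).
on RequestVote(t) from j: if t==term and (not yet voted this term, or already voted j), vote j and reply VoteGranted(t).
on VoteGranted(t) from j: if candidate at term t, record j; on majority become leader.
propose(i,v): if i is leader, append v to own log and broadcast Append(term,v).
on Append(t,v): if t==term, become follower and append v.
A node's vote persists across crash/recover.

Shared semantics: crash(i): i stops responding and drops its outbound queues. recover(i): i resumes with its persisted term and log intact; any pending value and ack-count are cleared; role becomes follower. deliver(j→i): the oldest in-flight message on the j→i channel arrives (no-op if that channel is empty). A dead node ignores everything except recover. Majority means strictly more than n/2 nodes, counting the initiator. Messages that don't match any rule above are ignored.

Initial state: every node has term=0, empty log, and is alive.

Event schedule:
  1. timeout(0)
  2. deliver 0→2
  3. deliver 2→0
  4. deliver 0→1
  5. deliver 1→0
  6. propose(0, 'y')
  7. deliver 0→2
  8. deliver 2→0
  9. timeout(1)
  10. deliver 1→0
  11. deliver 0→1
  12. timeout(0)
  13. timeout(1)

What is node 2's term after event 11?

1

e1 timeout(0): 0[cand,t=1,-]
e2 deliver 0→2: 2[foll,t=1,-]
e3 deliver 2→0: 0[lead,t=1,-]
e4 deliver 0→1: 1[foll,t=1,-]
e5 deliver 1→0: ·
e6 propose(0,'y'): 0[lead,t=1,y]
e7 deliver 0→2: 2[foll,t=1,y]
e8 deliver 2→0: ·
e9 timeout(1): 1[cand,t=2,-]
e10 deliver 1→0: 0[foll,t=2,y]
e11 deliver 0→1: ·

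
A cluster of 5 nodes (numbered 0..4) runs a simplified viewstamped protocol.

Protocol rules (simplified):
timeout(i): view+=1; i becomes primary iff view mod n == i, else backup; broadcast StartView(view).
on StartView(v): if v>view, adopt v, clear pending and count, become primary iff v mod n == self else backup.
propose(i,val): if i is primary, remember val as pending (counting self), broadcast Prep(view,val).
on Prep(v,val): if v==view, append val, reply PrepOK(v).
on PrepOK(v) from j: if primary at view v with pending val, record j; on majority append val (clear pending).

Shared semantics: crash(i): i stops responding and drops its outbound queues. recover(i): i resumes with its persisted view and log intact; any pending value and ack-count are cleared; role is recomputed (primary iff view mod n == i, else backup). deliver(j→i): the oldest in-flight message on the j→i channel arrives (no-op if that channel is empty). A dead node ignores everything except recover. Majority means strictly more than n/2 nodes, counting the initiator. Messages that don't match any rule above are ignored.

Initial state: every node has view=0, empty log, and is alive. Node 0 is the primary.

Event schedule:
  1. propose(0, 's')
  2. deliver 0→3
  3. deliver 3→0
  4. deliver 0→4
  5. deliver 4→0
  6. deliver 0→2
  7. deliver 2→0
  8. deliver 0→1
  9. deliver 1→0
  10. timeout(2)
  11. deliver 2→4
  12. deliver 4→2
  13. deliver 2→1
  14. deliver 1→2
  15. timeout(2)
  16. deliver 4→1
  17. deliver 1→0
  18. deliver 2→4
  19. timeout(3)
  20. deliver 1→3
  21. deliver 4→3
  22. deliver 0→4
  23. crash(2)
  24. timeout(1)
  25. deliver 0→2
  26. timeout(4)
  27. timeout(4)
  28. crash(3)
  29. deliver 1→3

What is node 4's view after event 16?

after 1 — propose(0,'s'): ·
after 2 — deliver 0→3: n3:back/v0/[s]
after 3 — deliver 3→0: ·
after 4 — deliver 0→4: n4:back/v0/[s]
after 5 — deliver 4→0: n0:prim/v0/[s]
after 6 — deliver 0→2: n2:back/v0/[s]
after 7 — deliver 2→0: ·
after 8 — deliver 0→1: n1:back/v0/[s]
after 9 — deliver 1→0: ·
after 10 — timeout(2): n2:back/v1/[s]
after 11 — deliver 2→4: n4:back/v1/[s]
after 12 — deliver 4→2: ·
after 13 — deliver 2→1: n1:prim/v1/[s]
after 14 — deliver 1→2: ·
after 15 — timeout(2): n2:prim/v2/[s]
after 16 — deliver 4→1: ·

1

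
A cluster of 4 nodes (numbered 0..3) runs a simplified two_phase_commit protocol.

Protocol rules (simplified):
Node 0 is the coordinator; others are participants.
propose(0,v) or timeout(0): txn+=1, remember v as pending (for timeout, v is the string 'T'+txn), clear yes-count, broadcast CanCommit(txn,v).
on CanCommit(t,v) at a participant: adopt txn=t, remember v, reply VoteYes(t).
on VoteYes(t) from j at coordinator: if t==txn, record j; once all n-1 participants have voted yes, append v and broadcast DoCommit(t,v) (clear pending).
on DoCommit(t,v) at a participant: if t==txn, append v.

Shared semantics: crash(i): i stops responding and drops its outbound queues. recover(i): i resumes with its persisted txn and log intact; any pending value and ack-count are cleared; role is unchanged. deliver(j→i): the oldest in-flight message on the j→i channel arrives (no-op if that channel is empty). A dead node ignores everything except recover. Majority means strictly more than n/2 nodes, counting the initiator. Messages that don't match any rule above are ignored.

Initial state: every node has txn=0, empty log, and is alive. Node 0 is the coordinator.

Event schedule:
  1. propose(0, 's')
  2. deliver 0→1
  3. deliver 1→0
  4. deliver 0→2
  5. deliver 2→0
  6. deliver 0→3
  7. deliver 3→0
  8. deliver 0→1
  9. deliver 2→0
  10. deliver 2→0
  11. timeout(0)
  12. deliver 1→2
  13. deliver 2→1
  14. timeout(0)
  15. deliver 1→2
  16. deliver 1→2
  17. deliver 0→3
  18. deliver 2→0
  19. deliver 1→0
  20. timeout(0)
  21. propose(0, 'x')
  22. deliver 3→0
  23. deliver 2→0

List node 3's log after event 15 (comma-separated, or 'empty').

step 1 propose(0,'s'): 0={coor,t=1,log=-}
step 2 deliver 0→1: 1={part,t=1,log=-}
step 3 deliver 1→0: —
step 4 deliver 0→2: 2={part,t=1,log=-}
step 5 deliver 2→0: —
step 6 deliver 0→3: 3={part,t=1,log=-}
step 7 deliver 3→0: 0={coor,t=1,log=s}
step 8 deliver 0→1: 1={part,t=1,log=s}
step 9 deliver 2→0: —
step 10 deliver 2→0: —
step 11 timeout(0): 0={coor,t=2,log=s}
step 12 deliver 1→2: —
step 13 deliver 2→1: —
step 14 timeout(0): 0={coor,t=3,log=s}
step 15 deliver 1→2: —

empty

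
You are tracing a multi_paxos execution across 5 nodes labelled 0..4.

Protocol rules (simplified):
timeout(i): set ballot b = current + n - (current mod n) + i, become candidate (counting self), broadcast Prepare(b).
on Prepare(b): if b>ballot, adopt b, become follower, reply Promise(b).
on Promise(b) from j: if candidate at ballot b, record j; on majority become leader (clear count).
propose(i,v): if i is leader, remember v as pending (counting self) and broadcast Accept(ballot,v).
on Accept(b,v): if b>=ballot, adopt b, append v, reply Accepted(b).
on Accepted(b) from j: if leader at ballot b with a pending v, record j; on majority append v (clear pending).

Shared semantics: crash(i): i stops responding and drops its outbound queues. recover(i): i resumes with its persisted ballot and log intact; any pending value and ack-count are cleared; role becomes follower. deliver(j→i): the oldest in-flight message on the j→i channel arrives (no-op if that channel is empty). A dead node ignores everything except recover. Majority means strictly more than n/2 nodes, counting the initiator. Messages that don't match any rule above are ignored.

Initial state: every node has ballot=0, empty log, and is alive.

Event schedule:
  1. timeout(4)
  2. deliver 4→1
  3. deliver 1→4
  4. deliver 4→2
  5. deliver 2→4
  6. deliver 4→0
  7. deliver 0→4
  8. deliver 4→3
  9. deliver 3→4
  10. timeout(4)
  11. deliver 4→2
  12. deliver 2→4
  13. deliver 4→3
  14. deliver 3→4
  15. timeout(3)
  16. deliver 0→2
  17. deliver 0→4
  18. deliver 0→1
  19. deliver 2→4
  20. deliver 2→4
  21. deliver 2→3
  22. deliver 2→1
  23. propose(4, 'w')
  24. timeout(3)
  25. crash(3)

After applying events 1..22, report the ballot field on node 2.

14

after 1 — timeout(4): n4:cand/b9/[-]
after 2 — deliver 4→1: n1:foll/b9/[-]
after 3 — deliver 1→4: ·
after 4 — deliver 4→2: n2:foll/b9/[-]
after 5 — deliver 2→4: n4:lead/b9/[-]
after 6 — deliver 4→0: n0:foll/b9/[-]
after 7 — deliver 0→4: ·
after 8 — deliver 4→3: n3:foll/b9/[-]
after 9 — deliver 3→4: ·
after 10 — timeout(4): n4:cand/b14/[-]
after 11 — deliver 4→2: n2:foll/b14/[-]
after 12 — deliver 2→4: ·
after 13 — deliver 4→3: n3:foll/b14/[-]
after 14 — deliver 3→4: n4:lead/b14/[-]
after 15 — timeout(3): n3:cand/b18/[-]
after 16 — deliver 0→2: ·
after 17 — deliver 0→4: ·
after 18 — deliver 0→1: ·
after 19 — deliver 2→4: ·
after 20 — deliver 2→4: ·
after 21 — deliver 2→3: ·
after 22 — deliver 2→1: ·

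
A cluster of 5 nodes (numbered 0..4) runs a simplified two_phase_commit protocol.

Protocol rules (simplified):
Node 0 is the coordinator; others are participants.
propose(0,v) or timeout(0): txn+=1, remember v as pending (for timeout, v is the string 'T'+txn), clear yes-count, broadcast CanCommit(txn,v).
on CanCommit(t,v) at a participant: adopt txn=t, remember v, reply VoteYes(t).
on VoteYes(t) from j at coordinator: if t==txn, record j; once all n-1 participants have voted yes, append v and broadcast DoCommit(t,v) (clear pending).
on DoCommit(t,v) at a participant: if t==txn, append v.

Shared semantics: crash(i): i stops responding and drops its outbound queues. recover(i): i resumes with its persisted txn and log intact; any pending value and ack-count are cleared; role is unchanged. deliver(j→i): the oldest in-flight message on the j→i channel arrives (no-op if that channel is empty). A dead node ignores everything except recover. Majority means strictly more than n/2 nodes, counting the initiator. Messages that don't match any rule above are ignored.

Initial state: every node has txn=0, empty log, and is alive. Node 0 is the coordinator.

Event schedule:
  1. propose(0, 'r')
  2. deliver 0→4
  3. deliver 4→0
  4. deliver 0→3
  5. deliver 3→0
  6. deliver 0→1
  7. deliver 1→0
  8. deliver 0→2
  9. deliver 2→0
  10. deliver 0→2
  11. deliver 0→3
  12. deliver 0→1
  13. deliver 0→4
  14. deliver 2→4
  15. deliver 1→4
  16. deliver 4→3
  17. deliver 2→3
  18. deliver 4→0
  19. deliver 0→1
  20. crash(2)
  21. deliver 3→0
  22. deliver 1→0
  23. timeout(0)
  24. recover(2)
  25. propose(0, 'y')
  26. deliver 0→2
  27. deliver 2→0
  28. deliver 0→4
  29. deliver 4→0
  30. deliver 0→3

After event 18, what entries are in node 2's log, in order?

after 1 — propose(0,'r'): n0:coor/t1/[-]
after 2 — deliver 0→4: n4:part/t1/[-]
after 3 — deliver 4→0: ·
after 4 — deliver 0→3: n3:part/t1/[-]
after 5 — deliver 3→0: ·
after 6 — deliver 0→1: n1:part/t1/[-]
after 7 — deliver 1→0: ·
after 8 — deliver 0→2: n2:part/t1/[-]
after 9 — deliver 2→0: n0:coor/t1/[r]
after 10 — deliver 0→2: n2:part/t1/[r]
after 11 — deliver 0→3: n3:part/t1/[r]
after 12 — deliver 0→1: n1:part/t1/[r]
after 13 — deliver 0→4: n4:part/t1/[r]
after 14 — deliver 2→4: ·
after 15 — deliver 1→4: ·
after 16 — deliver 4→3: ·
after 17 — deliver 2→3: ·
after 18 — deliver 4→0: ·

r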